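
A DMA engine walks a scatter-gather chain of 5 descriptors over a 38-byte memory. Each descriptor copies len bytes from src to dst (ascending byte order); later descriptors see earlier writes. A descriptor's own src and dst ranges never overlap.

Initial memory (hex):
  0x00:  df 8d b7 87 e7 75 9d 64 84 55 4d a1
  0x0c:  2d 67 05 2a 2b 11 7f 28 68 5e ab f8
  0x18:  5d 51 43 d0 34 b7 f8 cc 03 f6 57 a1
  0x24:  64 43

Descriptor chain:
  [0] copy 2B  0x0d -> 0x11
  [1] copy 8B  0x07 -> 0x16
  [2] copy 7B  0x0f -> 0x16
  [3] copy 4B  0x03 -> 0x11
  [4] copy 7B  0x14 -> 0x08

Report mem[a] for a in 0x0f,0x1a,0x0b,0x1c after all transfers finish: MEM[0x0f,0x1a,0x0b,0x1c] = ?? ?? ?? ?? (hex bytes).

MEM[0x0f,0x1a,0x0b,0x1c] = 2a 28 2b 5e

[0] 0x0d->0x11 len=2 : 67 05
[1] 0x07->0x16 len=8 : 64 84 55 4d a1 2d 67 05
[2] 0x0f->0x16 len=7 : 2a 2b 67 05 28 68 5e
[3] 0x03->0x11 len=4 : 87 e7 75 9d
[4] 0x14->0x08 len=7 : 9d 5e 2a 2b 67 05 28
query mem[0x0f]=0x2a, mem[0x1a]=0x28, mem[0x0b]=0x2b, mem[0x1c]=0x5e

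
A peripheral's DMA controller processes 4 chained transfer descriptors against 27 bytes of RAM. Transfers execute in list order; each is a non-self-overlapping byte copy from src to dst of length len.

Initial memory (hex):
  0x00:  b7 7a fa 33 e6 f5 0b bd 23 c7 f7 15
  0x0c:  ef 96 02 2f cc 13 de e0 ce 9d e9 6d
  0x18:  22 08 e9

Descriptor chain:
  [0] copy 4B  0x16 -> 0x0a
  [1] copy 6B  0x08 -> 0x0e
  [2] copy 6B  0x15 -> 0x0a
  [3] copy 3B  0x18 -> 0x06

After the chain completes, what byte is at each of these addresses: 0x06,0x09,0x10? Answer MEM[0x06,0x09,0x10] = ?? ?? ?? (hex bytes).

MEM[0x06,0x09,0x10] = 22 c7 e9

#0 dst[0x0a+4] := {0xe9,0x6d,0x22,0x08}
#1 dst[0x0e+6] := {0x23,0xc7,0xe9,0x6d,0x22,0x08}
#2 dst[0x0a+6] := {0x9d,0xe9,0x6d,0x22,0x08,0xe9}
#3 dst[0x06+3] := {0x22,0x08,0xe9}
query mem[0x06]=0x22, mem[0x09]=0xc7, mem[0x10]=0xe9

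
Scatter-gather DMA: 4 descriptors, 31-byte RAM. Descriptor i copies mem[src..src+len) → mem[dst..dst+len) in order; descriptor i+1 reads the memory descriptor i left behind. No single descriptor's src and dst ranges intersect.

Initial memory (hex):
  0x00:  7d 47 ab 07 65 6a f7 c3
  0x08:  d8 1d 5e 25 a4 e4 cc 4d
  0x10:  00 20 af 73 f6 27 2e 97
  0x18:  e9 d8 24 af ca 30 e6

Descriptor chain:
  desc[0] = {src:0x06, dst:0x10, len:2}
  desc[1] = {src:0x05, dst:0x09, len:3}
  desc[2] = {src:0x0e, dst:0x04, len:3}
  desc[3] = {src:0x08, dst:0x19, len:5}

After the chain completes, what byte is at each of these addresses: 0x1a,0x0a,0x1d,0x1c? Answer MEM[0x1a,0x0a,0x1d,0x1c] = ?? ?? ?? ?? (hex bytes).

MEM[0x1a,0x0a,0x1d,0x1c] = 6a f7 a4 c3

[0] 0x06->0x10 len=2 : f7 c3
[1] 0x05->0x09 len=3 : 6a f7 c3
[2] 0x0e->0x04 len=3 : cc 4d f7
[3] 0x08->0x19 len=5 : d8 6a f7 c3 a4
query mem[0x1a]=0x6a, mem[0x0a]=0xf7, mem[0x1d]=0xa4, mem[0x1c]=0xc3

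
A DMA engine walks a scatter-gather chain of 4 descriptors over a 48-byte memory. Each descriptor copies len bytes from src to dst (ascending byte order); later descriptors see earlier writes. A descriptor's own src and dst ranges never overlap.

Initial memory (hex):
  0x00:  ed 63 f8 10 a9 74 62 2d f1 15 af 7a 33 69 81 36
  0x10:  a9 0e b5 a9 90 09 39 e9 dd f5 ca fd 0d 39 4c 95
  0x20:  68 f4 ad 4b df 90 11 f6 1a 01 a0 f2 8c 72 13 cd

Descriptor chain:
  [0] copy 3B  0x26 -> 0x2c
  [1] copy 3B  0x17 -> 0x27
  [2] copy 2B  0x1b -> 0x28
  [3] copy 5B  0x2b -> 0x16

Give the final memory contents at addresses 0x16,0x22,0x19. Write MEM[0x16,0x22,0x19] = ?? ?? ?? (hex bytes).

[0] 0x26->0x2c len=3 : 11 f6 1a
[1] 0x17->0x27 len=3 : e9 dd f5
[2] 0x1b->0x28 len=2 : fd 0d
[3] 0x2b->0x16 len=5 : f2 11 f6 1a cd
query mem[0x16]=0xf2, mem[0x22]=0xad, mem[0x19]=0x1a

MEM[0x16,0x22,0x19] = f2 ad 1a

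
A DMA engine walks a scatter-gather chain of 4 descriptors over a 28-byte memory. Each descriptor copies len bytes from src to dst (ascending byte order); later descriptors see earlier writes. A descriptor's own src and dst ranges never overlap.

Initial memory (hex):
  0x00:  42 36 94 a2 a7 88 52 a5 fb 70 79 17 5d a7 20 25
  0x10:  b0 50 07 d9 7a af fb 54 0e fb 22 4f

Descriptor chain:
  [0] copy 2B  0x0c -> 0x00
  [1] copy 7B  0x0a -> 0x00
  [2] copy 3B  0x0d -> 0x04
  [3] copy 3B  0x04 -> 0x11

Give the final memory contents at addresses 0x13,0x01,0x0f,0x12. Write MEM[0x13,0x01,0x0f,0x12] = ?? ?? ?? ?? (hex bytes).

  after D0: wrote 2B at 0x00 = 5da7
  after D1: wrote 7B at 0x00 = 79175da72025b0
  after D2: wrote 3B at 0x04 = a72025
  after D3: wrote 3B at 0x11 = a72025
query mem[0x13]=0x25, mem[0x01]=0x17, mem[0x0f]=0x25, mem[0x12]=0x20

MEM[0x13,0x01,0x0f,0x12] = 25 17 25 20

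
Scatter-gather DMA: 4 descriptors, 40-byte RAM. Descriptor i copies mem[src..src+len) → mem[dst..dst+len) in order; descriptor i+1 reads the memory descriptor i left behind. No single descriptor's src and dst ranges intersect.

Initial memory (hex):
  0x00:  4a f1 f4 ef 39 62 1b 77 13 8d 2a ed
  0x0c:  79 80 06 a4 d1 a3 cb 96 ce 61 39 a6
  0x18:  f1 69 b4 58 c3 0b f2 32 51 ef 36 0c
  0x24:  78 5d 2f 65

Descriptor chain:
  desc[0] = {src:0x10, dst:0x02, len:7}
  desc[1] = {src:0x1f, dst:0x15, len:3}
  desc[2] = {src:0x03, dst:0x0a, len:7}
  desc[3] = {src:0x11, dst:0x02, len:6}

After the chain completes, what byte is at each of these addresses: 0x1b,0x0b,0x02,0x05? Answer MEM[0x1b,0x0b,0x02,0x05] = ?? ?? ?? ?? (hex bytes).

MEM[0x1b,0x0b,0x02,0x05] = 58 cb a3 ce

#0 dst[0x02+7] := {0xd1,0xa3,0xcb,0x96,0xce,0x61,0x39}
#1 dst[0x15+3] := {0x32,0x51,0xef}
#2 dst[0x0a+7] := {0xa3,0xcb,0x96,0xce,0x61,0x39,0x8d}
#3 dst[0x02+6] := {0xa3,0xcb,0x96,0xce,0x32,0x51}
query mem[0x1b]=0x58, mem[0x0b]=0xcb, mem[0x02]=0xa3, mem[0x05]=0xce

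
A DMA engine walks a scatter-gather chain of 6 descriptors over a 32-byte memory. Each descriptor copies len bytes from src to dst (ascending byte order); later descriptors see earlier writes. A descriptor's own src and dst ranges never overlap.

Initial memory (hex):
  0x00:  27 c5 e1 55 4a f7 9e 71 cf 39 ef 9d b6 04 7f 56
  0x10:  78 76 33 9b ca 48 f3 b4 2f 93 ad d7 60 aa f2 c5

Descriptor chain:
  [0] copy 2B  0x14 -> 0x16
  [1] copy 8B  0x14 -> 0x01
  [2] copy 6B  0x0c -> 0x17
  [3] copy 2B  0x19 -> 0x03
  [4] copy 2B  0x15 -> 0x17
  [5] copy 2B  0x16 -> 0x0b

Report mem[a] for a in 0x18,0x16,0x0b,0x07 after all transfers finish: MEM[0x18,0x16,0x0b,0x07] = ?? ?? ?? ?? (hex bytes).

  after D0: wrote 2B at 0x16 = ca48
  after D1: wrote 8B at 0x01 = ca48ca482f93add7
  after D2: wrote 6B at 0x17 = b6047f567876
  after D3: wrote 2B at 0x03 = 7f56
  after D4: wrote 2B at 0x17 = 48ca
  after D5: wrote 2B at 0x0b = ca48
query mem[0x18]=0xca, mem[0x16]=0xca, mem[0x0b]=0xca, mem[0x07]=0xad

MEM[0x18,0x16,0x0b,0x07] = ca ca ca ad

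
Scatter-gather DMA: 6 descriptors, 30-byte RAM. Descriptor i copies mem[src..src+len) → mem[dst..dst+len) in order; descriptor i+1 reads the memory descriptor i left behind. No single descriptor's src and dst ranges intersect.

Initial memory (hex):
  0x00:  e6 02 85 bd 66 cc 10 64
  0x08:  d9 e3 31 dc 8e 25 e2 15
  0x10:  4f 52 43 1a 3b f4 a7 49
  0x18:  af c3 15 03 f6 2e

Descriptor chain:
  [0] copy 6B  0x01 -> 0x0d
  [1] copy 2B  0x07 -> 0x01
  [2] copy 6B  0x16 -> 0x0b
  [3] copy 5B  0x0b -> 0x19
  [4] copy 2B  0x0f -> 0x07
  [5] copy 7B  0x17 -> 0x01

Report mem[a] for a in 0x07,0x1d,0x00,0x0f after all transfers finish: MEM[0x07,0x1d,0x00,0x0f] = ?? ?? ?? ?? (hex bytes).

MEM[0x07,0x1d,0x00,0x0f] = 15 15 e6 15

D0: mem[0x0d..0x12] <- [02 85 bd 66 cc 10]
D1: mem[0x01..0x02] <- [64 d9]
D2: mem[0x0b..0x10] <- [a7 49 af c3 15 03]
D3: mem[0x19..0x1d] <- [a7 49 af c3 15]
D4: mem[0x07..0x08] <- [15 03]
D5: mem[0x01..0x07] <- [49 af a7 49 af c3 15]
query mem[0x07]=0x15, mem[0x1d]=0x15, mem[0x00]=0xe6, mem[0x0f]=0x15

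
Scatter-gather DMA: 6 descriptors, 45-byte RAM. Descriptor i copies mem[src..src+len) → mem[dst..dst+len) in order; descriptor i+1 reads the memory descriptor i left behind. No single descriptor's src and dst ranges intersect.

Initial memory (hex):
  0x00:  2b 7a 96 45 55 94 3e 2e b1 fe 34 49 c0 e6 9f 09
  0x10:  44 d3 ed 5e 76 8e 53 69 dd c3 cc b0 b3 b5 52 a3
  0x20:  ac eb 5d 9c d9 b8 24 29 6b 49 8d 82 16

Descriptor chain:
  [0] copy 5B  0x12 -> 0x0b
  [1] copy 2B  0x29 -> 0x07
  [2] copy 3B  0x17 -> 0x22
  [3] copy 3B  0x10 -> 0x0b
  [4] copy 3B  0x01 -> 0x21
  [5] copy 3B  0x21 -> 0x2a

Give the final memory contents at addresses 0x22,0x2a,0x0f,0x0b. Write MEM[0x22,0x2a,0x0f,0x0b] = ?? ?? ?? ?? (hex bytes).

MEM[0x22,0x2a,0x0f,0x0b] = 96 7a 53 44

#0 dst[0x0b+5] := {0xed,0x5e,0x76,0x8e,0x53}
#1 dst[0x07+2] := {0x49,0x8d}
#2 dst[0x22+3] := {0x69,0xdd,0xc3}
#3 dst[0x0b+3] := {0x44,0xd3,0xed}
#4 dst[0x21+3] := {0x7a,0x96,0x45}
#5 dst[0x2a+3] := {0x7a,0x96,0x45}
query mem[0x22]=0x96, mem[0x2a]=0x7a, mem[0x0f]=0x53, mem[0x0b]=0x44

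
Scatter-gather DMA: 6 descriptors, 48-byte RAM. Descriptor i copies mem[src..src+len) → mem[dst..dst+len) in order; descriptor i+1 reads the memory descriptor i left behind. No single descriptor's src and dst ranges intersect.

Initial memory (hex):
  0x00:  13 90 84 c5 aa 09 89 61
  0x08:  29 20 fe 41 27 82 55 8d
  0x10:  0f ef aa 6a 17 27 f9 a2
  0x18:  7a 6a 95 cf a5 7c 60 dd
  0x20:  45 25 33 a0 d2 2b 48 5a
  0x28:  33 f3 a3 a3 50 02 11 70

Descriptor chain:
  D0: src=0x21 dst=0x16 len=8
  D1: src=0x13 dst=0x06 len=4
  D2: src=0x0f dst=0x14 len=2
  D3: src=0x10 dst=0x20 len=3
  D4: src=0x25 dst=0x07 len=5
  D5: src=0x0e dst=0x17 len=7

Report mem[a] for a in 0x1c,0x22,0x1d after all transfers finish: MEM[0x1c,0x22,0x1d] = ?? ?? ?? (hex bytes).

  after D0: wrote 8B at 0x16 = 2533a0d22b485a33
  after D1: wrote 4B at 0x06 = 6a172725
  after D2: wrote 2B at 0x14 = 8d0f
  after D3: wrote 3B at 0x20 = 0fefaa
  after D4: wrote 5B at 0x07 = 2b485a33f3
  after D5: wrote 7B at 0x17 = 558d0fefaa6a8d
query mem[0x1c]=0x6a, mem[0x22]=0xaa, mem[0x1d]=0x8d

MEM[0x1c,0x22,0x1d] = 6a aa 8d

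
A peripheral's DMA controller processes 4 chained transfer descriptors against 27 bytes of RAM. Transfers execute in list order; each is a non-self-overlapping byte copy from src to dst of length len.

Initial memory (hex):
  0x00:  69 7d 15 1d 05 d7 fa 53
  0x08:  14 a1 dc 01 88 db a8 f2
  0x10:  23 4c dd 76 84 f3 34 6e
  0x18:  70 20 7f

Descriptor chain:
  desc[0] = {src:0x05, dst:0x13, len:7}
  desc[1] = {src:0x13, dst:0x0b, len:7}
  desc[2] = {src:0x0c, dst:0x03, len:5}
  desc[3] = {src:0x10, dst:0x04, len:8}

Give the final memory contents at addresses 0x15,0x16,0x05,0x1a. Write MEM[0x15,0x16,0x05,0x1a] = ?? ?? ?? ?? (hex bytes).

MEM[0x15,0x16,0x05,0x1a] = 53 14 01 7f

D0: mem[0x13..0x19] <- [d7 fa 53 14 a1 dc 01]
D1: mem[0x0b..0x11] <- [d7 fa 53 14 a1 dc 01]
D2: mem[0x03..0x07] <- [fa 53 14 a1 dc]
D3: mem[0x04..0x0b] <- [dc 01 dd d7 fa 53 14 a1]
query mem[0x15]=0x53, mem[0x16]=0x14, mem[0x05]=0x01, mem[0x1a]=0x7f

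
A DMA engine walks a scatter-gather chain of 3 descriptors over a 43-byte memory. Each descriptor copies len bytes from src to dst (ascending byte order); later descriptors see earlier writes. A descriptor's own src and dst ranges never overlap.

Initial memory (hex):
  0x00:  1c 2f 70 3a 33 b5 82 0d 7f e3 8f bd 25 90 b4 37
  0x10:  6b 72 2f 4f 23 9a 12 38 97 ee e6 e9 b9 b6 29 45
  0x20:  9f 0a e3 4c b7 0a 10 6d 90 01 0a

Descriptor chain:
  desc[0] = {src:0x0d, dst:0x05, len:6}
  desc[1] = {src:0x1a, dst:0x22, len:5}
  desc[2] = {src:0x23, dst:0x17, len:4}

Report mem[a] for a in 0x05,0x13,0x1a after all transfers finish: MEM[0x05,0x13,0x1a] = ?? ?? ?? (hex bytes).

MEM[0x05,0x13,0x1a] = 90 4f 29

[0] 0x0d->0x05 len=6 : 90 b4 37 6b 72 2f
[1] 0x1a->0x22 len=5 : e6 e9 b9 b6 29
[2] 0x23->0x17 len=4 : e9 b9 b6 29
query mem[0x05]=0x90, mem[0x13]=0x4f, mem[0x1a]=0x29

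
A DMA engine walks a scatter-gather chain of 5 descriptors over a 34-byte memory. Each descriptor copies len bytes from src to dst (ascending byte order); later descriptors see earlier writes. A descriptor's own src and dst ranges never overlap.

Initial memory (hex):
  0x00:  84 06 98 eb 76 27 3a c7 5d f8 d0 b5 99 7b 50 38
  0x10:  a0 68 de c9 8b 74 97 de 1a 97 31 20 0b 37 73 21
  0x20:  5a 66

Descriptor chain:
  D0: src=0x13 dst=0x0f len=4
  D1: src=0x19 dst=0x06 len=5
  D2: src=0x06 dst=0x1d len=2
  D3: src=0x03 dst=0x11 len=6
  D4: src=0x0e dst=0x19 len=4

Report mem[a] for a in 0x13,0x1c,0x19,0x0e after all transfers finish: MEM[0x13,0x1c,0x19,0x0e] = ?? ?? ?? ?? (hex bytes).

#0 dst[0x0f+4] := {0xc9,0x8b,0x74,0x97}
#1 dst[0x06+5] := {0x97,0x31,0x20,0x0b,0x37}
#2 dst[0x1d+2] := {0x97,0x31}
#3 dst[0x11+6] := {0xeb,0x76,0x27,0x97,0x31,0x20}
#4 dst[0x19+4] := {0x50,0xc9,0x8b,0xeb}
query mem[0x13]=0x27, mem[0x1c]=0xeb, mem[0x19]=0x50, mem[0x0e]=0x50

MEM[0x13,0x1c,0x19,0x0e] = 27 eb 50 50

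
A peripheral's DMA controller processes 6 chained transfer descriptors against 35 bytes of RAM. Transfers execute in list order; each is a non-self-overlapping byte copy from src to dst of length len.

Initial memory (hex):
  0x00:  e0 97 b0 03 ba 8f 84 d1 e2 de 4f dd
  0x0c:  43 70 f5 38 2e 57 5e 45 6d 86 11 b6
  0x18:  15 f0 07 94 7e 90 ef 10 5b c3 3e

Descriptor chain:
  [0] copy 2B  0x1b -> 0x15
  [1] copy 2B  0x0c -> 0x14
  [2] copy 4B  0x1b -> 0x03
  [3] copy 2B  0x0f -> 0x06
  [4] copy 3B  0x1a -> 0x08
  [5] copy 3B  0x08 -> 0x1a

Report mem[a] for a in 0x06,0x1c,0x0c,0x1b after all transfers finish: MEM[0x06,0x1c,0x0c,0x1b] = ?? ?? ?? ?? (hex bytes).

[0] 0x1b->0x15 len=2 : 94 7e
[1] 0x0c->0x14 len=2 : 43 70
[2] 0x1b->0x03 len=4 : 94 7e 90 ef
[3] 0x0f->0x06 len=2 : 38 2e
[4] 0x1a->0x08 len=3 : 07 94 7e
[5] 0x08->0x1a len=3 : 07 94 7e
query mem[0x06]=0x38, mem[0x1c]=0x7e, mem[0x0c]=0x43, mem[0x1b]=0x94

MEM[0x06,0x1c,0x0c,0x1b] = 38 7e 43 94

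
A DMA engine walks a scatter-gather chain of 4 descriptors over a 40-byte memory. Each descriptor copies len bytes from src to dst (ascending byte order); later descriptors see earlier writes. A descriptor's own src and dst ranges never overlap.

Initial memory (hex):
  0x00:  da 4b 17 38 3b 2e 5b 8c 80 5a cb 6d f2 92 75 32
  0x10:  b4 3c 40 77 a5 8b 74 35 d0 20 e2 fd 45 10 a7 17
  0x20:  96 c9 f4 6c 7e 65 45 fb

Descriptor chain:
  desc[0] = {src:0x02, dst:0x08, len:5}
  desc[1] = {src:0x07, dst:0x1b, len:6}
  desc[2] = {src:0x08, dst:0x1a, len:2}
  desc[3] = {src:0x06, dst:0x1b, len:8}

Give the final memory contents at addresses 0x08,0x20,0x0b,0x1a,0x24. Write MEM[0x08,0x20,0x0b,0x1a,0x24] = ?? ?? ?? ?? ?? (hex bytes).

MEM[0x08,0x20,0x0b,0x1a,0x24] = 17 2e 2e 17 7e

D0: mem[0x08..0x0c] <- [17 38 3b 2e 5b]
D1: mem[0x1b..0x20] <- [8c 17 38 3b 2e 5b]
D2: mem[0x1a..0x1b] <- [17 38]
D3: mem[0x1b..0x22] <- [5b 8c 17 38 3b 2e 5b 92]
query mem[0x08]=0x17, mem[0x20]=0x2e, mem[0x0b]=0x2e, mem[0x1a]=0x17, mem[0x24]=0x7e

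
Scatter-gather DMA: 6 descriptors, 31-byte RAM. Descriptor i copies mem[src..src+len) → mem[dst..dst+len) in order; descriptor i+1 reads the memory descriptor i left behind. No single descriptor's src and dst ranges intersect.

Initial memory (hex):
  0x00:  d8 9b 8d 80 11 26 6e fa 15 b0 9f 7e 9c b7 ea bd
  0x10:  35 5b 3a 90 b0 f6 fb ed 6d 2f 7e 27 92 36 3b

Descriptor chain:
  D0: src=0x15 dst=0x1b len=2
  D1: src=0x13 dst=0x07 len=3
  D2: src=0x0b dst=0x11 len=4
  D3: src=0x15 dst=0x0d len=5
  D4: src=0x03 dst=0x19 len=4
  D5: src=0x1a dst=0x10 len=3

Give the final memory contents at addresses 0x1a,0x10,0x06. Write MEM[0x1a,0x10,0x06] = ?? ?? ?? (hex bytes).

  after D0: wrote 2B at 0x1b = f6fb
  after D1: wrote 3B at 0x07 = 90b0f6
  after D2: wrote 4B at 0x11 = 7e9cb7ea
  after D3: wrote 5B at 0x0d = f6fbed6d2f
  after D4: wrote 4B at 0x19 = 8011266e
  after D5: wrote 3B at 0x10 = 11266e
query mem[0x1a]=0x11, mem[0x10]=0x11, mem[0x06]=0x6e

MEM[0x1a,0x10,0x06] = 11 11 6e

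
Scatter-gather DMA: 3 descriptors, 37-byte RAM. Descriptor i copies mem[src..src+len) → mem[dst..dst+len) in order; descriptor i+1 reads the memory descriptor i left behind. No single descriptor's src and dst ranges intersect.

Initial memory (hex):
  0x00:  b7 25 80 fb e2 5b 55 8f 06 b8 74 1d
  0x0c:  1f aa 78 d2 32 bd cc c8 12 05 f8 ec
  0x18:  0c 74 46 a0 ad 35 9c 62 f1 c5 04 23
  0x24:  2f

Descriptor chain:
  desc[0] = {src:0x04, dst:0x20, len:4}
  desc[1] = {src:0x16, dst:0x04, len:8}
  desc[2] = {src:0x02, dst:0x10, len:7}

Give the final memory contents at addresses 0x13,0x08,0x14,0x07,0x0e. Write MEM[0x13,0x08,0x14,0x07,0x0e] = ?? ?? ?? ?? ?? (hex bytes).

MEM[0x13,0x08,0x14,0x07,0x0e] = ec 46 0c 74 78

D0: mem[0x20..0x23] <- [e2 5b 55 8f]
D1: mem[0x04..0x0b] <- [f8 ec 0c 74 46 a0 ad 35]
D2: mem[0x10..0x16] <- [80 fb f8 ec 0c 74 46]
query mem[0x13]=0xec, mem[0x08]=0x46, mem[0x14]=0x0c, mem[0x07]=0x74, mem[0x0e]=0x78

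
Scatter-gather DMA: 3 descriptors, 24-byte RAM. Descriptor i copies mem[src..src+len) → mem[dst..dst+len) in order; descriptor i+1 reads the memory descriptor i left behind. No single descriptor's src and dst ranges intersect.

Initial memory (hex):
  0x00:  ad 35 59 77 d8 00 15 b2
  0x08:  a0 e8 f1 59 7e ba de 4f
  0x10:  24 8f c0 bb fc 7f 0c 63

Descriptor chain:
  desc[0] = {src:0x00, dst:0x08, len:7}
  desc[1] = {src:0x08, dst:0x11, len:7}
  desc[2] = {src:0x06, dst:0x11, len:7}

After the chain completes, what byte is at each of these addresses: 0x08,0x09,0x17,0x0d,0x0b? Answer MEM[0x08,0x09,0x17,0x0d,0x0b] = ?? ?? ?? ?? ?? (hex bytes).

D0: mem[0x08..0x0e] <- [ad 35 59 77 d8 00 15]
D1: mem[0x11..0x17] <- [ad 35 59 77 d8 00 15]
D2: mem[0x11..0x17] <- [15 b2 ad 35 59 77 d8]
query mem[0x08]=0xad, mem[0x09]=0x35, mem[0x17]=0xd8, mem[0x0d]=0x00, mem[0x0b]=0x77

MEM[0x08,0x09,0x17,0x0d,0x0b] = ad 35 d8 00 77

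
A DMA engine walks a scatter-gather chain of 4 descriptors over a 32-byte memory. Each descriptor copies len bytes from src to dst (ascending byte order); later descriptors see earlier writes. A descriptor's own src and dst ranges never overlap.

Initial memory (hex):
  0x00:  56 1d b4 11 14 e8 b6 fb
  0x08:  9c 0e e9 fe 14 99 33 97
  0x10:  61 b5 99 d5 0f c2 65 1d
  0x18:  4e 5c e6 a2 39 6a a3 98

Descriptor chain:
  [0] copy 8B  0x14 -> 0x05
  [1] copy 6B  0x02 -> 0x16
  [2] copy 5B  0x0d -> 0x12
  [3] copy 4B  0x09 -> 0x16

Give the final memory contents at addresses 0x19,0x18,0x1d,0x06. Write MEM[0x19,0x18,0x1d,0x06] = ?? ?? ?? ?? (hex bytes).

MEM[0x19,0x18,0x1d,0x06] = a2 e6 6a c2

#0 dst[0x05+8] := {0x0f,0xc2,0x65,0x1d,0x4e,0x5c,0xe6,0xa2}
#1 dst[0x16+6] := {0xb4,0x11,0x14,0x0f,0xc2,0x65}
#2 dst[0x12+5] := {0x99,0x33,0x97,0x61,0xb5}
#3 dst[0x16+4] := {0x4e,0x5c,0xe6,0xa2}
query mem[0x19]=0xa2, mem[0x18]=0xe6, mem[0x1d]=0x6a, mem[0x06]=0xc2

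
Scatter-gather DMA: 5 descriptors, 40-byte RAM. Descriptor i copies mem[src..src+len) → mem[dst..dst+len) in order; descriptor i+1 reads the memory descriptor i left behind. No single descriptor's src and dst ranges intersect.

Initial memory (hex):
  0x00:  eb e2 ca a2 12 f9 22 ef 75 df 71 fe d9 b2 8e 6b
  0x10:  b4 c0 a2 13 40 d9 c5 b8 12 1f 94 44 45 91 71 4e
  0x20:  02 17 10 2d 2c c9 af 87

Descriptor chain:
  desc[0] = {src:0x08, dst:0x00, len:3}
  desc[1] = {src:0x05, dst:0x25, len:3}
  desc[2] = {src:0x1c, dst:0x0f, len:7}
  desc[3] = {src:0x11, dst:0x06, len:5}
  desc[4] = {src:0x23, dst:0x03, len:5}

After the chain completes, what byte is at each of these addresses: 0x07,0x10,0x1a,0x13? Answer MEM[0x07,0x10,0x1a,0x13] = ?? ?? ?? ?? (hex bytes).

MEM[0x07,0x10,0x1a,0x13] = ef 91 94 02

[0] 0x08->0x00 len=3 : 75 df 71
[1] 0x05->0x25 len=3 : f9 22 ef
[2] 0x1c->0x0f len=7 : 45 91 71 4e 02 17 10
[3] 0x11->0x06 len=5 : 71 4e 02 17 10
[4] 0x23->0x03 len=5 : 2d 2c f9 22 ef
query mem[0x07]=0xef, mem[0x10]=0x91, mem[0x1a]=0x94, mem[0x13]=0x02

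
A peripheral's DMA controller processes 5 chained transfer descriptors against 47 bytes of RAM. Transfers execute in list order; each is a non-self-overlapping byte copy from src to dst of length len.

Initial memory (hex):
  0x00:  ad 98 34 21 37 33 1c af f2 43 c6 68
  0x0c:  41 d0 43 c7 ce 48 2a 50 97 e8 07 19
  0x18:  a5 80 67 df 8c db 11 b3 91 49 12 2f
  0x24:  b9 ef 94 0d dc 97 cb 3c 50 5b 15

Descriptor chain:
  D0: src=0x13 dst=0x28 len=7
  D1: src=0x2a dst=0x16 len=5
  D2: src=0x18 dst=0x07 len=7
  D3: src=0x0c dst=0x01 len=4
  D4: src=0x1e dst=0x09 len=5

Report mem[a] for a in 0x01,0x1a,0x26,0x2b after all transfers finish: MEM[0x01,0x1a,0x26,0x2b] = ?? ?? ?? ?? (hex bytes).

D0: mem[0x28..0x2e] <- [50 97 e8 07 19 a5 80]
D1: mem[0x16..0x1a] <- [e8 07 19 a5 80]
D2: mem[0x07..0x0d] <- [19 a5 80 df 8c db 11]
D3: mem[0x01..0x04] <- [db 11 43 c7]
D4: mem[0x09..0x0d] <- [11 b3 91 49 12]
query mem[0x01]=0xdb, mem[0x1a]=0x80, mem[0x26]=0x94, mem[0x2b]=0x07

MEM[0x01,0x1a,0x26,0x2b] = db 80 94 07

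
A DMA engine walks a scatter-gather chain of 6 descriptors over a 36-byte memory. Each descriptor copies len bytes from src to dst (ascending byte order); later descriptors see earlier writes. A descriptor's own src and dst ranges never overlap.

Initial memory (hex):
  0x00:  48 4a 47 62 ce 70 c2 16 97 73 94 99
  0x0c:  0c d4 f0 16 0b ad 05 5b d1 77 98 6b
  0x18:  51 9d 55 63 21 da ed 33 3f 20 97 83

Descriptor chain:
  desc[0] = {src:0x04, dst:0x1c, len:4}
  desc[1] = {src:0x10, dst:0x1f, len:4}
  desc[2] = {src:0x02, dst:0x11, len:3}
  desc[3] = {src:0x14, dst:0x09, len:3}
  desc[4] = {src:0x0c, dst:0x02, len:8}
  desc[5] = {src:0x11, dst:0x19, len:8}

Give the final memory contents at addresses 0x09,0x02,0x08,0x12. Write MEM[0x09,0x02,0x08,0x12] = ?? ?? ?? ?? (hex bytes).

  after D0: wrote 4B at 0x1c = ce70c216
  after D1: wrote 4B at 0x1f = 0bad055b
  after D2: wrote 3B at 0x11 = 4762ce
  after D3: wrote 3B at 0x09 = d17798
  after D4: wrote 8B at 0x02 = 0cd4f0160b4762ce
  after D5: wrote 8B at 0x19 = 4762ced177986b51
query mem[0x09]=0xce, mem[0x02]=0x0c, mem[0x08]=0x62, mem[0x12]=0x62

MEM[0x09,0x02,0x08,0x12] = ce 0c 62 62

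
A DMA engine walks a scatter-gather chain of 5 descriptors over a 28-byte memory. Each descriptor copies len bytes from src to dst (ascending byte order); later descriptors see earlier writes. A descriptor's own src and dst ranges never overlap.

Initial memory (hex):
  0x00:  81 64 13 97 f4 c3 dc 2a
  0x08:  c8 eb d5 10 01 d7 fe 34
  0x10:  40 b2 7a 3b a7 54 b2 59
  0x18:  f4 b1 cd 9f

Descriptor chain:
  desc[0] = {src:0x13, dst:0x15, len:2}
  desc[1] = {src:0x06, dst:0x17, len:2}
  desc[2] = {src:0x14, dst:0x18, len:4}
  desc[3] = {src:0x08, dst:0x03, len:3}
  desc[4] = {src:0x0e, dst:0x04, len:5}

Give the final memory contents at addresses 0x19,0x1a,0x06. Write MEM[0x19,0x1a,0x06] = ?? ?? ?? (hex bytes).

[0] 0x13->0x15 len=2 : 3b a7
[1] 0x06->0x17 len=2 : dc 2a
[2] 0x14->0x18 len=4 : a7 3b a7 dc
[3] 0x08->0x03 len=3 : c8 eb d5
[4] 0x0e->0x04 len=5 : fe 34 40 b2 7a
query mem[0x19]=0x3b, mem[0x1a]=0xa7, mem[0x06]=0x40

MEM[0x19,0x1a,0x06] = 3b a7 40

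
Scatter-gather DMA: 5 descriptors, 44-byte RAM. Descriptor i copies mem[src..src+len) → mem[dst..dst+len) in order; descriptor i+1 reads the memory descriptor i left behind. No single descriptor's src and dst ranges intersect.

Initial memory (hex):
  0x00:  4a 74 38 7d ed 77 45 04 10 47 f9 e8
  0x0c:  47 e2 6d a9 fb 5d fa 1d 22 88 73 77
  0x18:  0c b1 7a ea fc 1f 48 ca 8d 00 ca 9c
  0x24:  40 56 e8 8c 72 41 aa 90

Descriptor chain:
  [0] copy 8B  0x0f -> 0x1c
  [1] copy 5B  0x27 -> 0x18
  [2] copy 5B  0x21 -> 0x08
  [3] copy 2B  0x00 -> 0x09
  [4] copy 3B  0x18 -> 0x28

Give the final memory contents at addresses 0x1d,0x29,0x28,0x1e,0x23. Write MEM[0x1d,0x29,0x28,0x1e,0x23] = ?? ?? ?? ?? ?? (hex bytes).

MEM[0x1d,0x29,0x28,0x1e,0x23] = fb 72 8c 5d 73

D0: mem[0x1c..0x23] <- [a9 fb 5d fa 1d 22 88 73]
D1: mem[0x18..0x1c] <- [8c 72 41 aa 90]
D2: mem[0x08..0x0c] <- [22 88 73 40 56]
D3: mem[0x09..0x0a] <- [4a 74]
D4: mem[0x28..0x2a] <- [8c 72 41]
query mem[0x1d]=0xfb, mem[0x29]=0x72, mem[0x28]=0x8c, mem[0x1e]=0x5d, mem[0x23]=0x73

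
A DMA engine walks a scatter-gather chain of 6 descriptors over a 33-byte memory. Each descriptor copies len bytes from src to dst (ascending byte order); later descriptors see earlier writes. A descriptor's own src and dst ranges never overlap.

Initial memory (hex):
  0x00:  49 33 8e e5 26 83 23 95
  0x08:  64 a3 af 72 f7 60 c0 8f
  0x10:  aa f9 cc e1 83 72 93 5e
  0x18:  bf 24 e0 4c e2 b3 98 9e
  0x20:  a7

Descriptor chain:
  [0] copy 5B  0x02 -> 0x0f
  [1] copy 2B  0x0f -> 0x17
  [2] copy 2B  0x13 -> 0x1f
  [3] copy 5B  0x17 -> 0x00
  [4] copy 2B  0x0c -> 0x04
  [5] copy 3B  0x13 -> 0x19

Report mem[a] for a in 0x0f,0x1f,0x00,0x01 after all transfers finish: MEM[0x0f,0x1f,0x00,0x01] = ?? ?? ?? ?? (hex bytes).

MEM[0x0f,0x1f,0x00,0x01] = 8e 23 8e e5

  after D0: wrote 5B at 0x0f = 8ee5268323
  after D1: wrote 2B at 0x17 = 8ee5
  after D2: wrote 2B at 0x1f = 2383
  after D3: wrote 5B at 0x00 = 8ee524e04c
  after D4: wrote 2B at 0x04 = f760
  after D5: wrote 3B at 0x19 = 238372
query mem[0x0f]=0x8e, mem[0x1f]=0x23, mem[0x00]=0x8e, mem[0x01]=0xe5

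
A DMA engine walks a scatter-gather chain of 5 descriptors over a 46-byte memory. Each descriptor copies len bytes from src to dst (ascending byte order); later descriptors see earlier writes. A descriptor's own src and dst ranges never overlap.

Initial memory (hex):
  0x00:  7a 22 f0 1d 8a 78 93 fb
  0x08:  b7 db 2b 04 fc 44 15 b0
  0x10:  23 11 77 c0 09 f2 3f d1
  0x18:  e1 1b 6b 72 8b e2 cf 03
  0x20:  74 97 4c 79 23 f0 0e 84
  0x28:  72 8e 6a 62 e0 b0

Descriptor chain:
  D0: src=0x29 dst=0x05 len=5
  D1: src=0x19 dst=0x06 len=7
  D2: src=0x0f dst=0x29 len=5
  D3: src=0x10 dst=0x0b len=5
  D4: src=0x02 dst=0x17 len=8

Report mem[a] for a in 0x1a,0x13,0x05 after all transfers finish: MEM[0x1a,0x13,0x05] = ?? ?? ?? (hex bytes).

D0: mem[0x05..0x09] <- [8e 6a 62 e0 b0]
D1: mem[0x06..0x0c] <- [1b 6b 72 8b e2 cf 03]
D2: mem[0x29..0x2d] <- [b0 23 11 77 c0]
D3: mem[0x0b..0x0f] <- [23 11 77 c0 09]
D4: mem[0x17..0x1e] <- [f0 1d 8a 8e 1b 6b 72 8b]
query mem[0x1a]=0x8e, mem[0x13]=0xc0, mem[0x05]=0x8e

MEM[0x1a,0x13,0x05] = 8e c0 8e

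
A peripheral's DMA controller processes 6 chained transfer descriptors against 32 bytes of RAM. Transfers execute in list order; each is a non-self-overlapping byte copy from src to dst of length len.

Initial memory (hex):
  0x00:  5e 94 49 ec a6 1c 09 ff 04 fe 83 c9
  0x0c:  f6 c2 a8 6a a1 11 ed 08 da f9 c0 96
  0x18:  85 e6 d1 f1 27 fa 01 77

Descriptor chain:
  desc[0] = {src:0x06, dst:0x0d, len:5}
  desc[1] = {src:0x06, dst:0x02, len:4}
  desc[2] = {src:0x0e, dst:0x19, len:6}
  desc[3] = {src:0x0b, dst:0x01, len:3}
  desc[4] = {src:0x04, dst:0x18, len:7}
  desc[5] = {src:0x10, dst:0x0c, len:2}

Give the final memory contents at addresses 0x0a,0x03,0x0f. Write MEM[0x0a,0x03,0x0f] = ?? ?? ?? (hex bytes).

MEM[0x0a,0x03,0x0f] = 83 09 04

#0 dst[0x0d+5] := {0x09,0xff,0x04,0xfe,0x83}
#1 dst[0x02+4] := {0x09,0xff,0x04,0xfe}
#2 dst[0x19+6] := {0xff,0x04,0xfe,0x83,0xed,0x08}
#3 dst[0x01+3] := {0xc9,0xf6,0x09}
#4 dst[0x18+7] := {0x04,0xfe,0x09,0xff,0x04,0xfe,0x83}
#5 dst[0x0c+2] := {0xfe,0x83}
query mem[0x0a]=0x83, mem[0x03]=0x09, mem[0x0f]=0x04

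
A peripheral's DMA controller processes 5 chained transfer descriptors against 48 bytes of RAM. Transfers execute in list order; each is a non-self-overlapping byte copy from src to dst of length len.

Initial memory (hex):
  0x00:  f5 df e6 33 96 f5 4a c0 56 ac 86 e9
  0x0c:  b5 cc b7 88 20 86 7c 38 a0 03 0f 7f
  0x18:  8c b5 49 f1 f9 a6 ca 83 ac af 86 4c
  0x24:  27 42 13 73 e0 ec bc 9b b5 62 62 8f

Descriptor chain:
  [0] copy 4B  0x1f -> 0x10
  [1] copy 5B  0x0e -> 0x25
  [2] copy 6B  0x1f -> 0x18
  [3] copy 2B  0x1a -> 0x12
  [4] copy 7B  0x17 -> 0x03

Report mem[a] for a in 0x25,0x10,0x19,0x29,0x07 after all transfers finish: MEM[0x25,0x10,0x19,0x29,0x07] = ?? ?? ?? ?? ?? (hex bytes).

MEM[0x25,0x10,0x19,0x29,0x07] = b7 83 ac af 86

D0: mem[0x10..0x13] <- [83 ac af 86]
D1: mem[0x25..0x29] <- [b7 88 83 ac af]
D2: mem[0x18..0x1d] <- [83 ac af 86 4c 27]
D3: mem[0x12..0x13] <- [af 86]
D4: mem[0x03..0x09] <- [7f 83 ac af 86 4c 27]
query mem[0x25]=0xb7, mem[0x10]=0x83, mem[0x19]=0xac, mem[0x29]=0xaf, mem[0x07]=0x86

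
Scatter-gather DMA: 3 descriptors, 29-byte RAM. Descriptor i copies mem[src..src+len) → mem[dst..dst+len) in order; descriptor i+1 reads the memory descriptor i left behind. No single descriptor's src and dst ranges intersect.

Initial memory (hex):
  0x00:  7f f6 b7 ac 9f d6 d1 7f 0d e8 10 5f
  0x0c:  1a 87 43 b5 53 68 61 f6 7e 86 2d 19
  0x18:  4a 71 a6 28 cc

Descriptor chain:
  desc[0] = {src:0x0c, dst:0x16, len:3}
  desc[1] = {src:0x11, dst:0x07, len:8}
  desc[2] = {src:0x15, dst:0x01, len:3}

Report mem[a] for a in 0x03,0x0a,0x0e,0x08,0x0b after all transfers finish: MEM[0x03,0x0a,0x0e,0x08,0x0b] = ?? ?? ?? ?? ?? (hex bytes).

#0 dst[0x16+3] := {0x1a,0x87,0x43}
#1 dst[0x07+8] := {0x68,0x61,0xf6,0x7e,0x86,0x1a,0x87,0x43}
#2 dst[0x01+3] := {0x86,0x1a,0x87}
query mem[0x03]=0x87, mem[0x0a]=0x7e, mem[0x0e]=0x43, mem[0x08]=0x61, mem[0x0b]=0x86

MEM[0x03,0x0a,0x0e,0x08,0x0b] = 87 7e 43 61 86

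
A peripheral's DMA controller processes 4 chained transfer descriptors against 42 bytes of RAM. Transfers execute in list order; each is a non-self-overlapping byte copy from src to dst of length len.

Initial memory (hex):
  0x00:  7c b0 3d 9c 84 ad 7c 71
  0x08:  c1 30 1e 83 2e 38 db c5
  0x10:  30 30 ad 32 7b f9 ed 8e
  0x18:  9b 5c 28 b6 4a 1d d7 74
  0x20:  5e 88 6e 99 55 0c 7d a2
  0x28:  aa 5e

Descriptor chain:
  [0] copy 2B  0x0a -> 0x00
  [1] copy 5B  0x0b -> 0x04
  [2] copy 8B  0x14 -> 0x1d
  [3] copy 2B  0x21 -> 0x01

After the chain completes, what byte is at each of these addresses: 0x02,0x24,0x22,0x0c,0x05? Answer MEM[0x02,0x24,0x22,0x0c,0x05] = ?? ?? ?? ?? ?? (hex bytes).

[0] 0x0a->0x00 len=2 : 1e 83
[1] 0x0b->0x04 len=5 : 83 2e 38 db c5
[2] 0x14->0x1d len=8 : 7b f9 ed 8e 9b 5c 28 b6
[3] 0x21->0x01 len=2 : 9b 5c
query mem[0x02]=0x5c, mem[0x24]=0xb6, mem[0x22]=0x5c, mem[0x0c]=0x2e, mem[0x05]=0x2e

MEM[0x02,0x24,0x22,0x0c,0x05] = 5c b6 5c 2e 2e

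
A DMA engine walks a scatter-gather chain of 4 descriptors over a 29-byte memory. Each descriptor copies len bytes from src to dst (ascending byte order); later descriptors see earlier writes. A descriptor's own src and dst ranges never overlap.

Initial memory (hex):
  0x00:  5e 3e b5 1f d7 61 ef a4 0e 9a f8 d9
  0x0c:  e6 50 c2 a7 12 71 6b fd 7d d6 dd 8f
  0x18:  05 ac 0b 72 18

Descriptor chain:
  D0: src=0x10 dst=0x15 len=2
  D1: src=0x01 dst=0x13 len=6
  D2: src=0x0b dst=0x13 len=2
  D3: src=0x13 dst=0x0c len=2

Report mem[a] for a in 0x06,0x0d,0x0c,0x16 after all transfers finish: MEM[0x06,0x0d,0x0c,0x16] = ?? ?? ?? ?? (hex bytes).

MEM[0x06,0x0d,0x0c,0x16] = ef e6 d9 d7

[0] 0x10->0x15 len=2 : 12 71
[1] 0x01->0x13 len=6 : 3e b5 1f d7 61 ef
[2] 0x0b->0x13 len=2 : d9 e6
[3] 0x13->0x0c len=2 : d9 e6
query mem[0x06]=0xef, mem[0x0d]=0xe6, mem[0x0c]=0xd9, mem[0x16]=0xd7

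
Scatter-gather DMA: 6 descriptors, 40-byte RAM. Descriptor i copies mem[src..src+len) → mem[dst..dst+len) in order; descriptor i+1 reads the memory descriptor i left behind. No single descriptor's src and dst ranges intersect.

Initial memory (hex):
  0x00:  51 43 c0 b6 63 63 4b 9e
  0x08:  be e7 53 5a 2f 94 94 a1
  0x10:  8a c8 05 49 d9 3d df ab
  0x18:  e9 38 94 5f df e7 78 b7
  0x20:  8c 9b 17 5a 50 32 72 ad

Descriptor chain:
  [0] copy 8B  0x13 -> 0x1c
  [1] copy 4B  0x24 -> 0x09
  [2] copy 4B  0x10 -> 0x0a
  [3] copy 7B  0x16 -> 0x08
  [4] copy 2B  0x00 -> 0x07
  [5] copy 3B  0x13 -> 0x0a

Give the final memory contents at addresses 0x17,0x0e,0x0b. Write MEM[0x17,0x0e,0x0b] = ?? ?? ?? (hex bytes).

#0 dst[0x1c+8] := {0x49,0xd9,0x3d,0xdf,0xab,0xe9,0x38,0x94}
#1 dst[0x09+4] := {0x50,0x32,0x72,0xad}
#2 dst[0x0a+4] := {0x8a,0xc8,0x05,0x49}
#3 dst[0x08+7] := {0xdf,0xab,0xe9,0x38,0x94,0x5f,0x49}
#4 dst[0x07+2] := {0x51,0x43}
#5 dst[0x0a+3] := {0x49,0xd9,0x3d}
query mem[0x17]=0xab, mem[0x0e]=0x49, mem[0x0b]=0xd9

MEM[0x17,0x0e,0x0b] = ab 49 d9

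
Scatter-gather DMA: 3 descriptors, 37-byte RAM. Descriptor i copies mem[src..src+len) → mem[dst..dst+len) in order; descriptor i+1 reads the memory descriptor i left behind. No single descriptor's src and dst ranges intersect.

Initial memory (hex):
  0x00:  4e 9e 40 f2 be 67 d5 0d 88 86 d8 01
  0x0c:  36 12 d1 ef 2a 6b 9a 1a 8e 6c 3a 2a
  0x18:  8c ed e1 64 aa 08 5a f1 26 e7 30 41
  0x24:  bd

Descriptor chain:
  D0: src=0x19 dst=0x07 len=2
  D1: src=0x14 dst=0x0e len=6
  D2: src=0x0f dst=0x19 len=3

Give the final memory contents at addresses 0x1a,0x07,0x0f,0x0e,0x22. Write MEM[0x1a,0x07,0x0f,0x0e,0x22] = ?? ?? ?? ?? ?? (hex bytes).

[0] 0x19->0x07 len=2 : ed e1
[1] 0x14->0x0e len=6 : 8e 6c 3a 2a 8c ed
[2] 0x0f->0x19 len=3 : 6c 3a 2a
query mem[0x1a]=0x3a, mem[0x07]=0xed, mem[0x0f]=0x6c, mem[0x0e]=0x8e, mem[0x22]=0x30

MEM[0x1a,0x07,0x0f,0x0e,0x22] = 3a ed 6c 8e 30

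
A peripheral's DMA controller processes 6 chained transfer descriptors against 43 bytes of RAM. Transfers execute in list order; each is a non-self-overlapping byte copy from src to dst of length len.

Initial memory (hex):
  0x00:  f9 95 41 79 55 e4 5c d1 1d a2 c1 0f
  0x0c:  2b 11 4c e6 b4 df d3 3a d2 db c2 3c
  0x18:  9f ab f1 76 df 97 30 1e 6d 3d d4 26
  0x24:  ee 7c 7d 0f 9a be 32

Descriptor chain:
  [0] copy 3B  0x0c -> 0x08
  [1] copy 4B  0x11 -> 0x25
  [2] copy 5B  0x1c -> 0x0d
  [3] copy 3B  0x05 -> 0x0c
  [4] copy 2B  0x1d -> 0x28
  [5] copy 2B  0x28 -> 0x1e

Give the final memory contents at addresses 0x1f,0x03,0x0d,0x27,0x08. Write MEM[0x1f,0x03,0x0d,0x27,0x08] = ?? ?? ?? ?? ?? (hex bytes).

MEM[0x1f,0x03,0x0d,0x27,0x08] = 30 79 5c 3a 2b

#0 dst[0x08+3] := {0x2b,0x11,0x4c}
#1 dst[0x25+4] := {0xdf,0xd3,0x3a,0xd2}
#2 dst[0x0d+5] := {0xdf,0x97,0x30,0x1e,0x6d}
#3 dst[0x0c+3] := {0xe4,0x5c,0xd1}
#4 dst[0x28+2] := {0x97,0x30}
#5 dst[0x1e+2] := {0x97,0x30}
query mem[0x1f]=0x30, mem[0x03]=0x79, mem[0x0d]=0x5c, mem[0x27]=0x3a, mem[0x08]=0x2b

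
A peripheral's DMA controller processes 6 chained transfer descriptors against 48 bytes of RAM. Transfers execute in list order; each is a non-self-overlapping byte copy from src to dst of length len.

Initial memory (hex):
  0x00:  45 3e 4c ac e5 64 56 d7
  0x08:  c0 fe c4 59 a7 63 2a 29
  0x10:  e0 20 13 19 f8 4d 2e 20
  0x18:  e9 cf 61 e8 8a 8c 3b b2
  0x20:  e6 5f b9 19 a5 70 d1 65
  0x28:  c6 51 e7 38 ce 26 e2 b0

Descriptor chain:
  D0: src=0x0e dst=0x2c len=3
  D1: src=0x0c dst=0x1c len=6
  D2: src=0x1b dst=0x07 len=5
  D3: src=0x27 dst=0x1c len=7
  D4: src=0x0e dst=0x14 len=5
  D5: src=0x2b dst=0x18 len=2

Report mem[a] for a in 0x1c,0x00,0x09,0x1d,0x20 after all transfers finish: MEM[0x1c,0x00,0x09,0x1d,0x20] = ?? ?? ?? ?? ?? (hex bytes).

MEM[0x1c,0x00,0x09,0x1d,0x20] = 65 45 63 c6 38

#0 dst[0x2c+3] := {0x2a,0x29,0xe0}
#1 dst[0x1c+6] := {0xa7,0x63,0x2a,0x29,0xe0,0x20}
#2 dst[0x07+5] := {0xe8,0xa7,0x63,0x2a,0x29}
#3 dst[0x1c+7] := {0x65,0xc6,0x51,0xe7,0x38,0x2a,0x29}
#4 dst[0x14+5] := {0x2a,0x29,0xe0,0x20,0x13}
#5 dst[0x18+2] := {0x38,0x2a}
query mem[0x1c]=0x65, mem[0x00]=0x45, mem[0x09]=0x63, mem[0x1d]=0xc6, mem[0x20]=0x38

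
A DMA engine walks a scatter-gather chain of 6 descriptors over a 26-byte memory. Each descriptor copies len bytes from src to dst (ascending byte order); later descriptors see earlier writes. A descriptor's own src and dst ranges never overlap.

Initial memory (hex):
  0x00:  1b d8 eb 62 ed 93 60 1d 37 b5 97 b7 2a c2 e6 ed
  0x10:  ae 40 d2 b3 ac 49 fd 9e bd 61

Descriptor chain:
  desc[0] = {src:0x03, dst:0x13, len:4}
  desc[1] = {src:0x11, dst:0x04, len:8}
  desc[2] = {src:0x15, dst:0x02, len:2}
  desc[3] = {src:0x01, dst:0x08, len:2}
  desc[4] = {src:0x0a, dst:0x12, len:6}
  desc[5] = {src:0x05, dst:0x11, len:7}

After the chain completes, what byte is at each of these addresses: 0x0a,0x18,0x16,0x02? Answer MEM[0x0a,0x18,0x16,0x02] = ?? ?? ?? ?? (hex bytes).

#0 dst[0x13+4] := {0x62,0xed,0x93,0x60}
#1 dst[0x04+8] := {0x40,0xd2,0x62,0xed,0x93,0x60,0x9e,0xbd}
#2 dst[0x02+2] := {0x93,0x60}
#3 dst[0x08+2] := {0xd8,0x93}
#4 dst[0x12+6] := {0x9e,0xbd,0x2a,0xc2,0xe6,0xed}
#5 dst[0x11+7] := {0xd2,0x62,0xed,0xd8,0x93,0x9e,0xbd}
query mem[0x0a]=0x9e, mem[0x18]=0xbd, mem[0x16]=0x9e, mem[0x02]=0x93

MEM[0x0a,0x18,0x16,0x02] = 9e bd 9e 93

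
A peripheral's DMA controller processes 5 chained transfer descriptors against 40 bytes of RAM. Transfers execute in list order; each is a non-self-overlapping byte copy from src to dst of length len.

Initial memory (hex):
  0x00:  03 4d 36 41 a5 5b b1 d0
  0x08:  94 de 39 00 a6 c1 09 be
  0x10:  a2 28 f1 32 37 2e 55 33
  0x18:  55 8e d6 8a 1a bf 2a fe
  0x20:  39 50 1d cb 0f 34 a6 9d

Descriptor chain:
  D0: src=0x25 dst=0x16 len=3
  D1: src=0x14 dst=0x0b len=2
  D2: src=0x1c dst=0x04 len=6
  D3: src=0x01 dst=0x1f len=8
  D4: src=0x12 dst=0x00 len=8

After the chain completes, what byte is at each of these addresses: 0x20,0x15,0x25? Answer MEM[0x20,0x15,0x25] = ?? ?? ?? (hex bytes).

[0] 0x25->0x16 len=3 : 34 a6 9d
[1] 0x14->0x0b len=2 : 37 2e
[2] 0x1c->0x04 len=6 : 1a bf 2a fe 39 50
[3] 0x01->0x1f len=8 : 4d 36 41 1a bf 2a fe 39
[4] 0x12->0x00 len=8 : f1 32 37 2e 34 a6 9d 8e
query mem[0x20]=0x36, mem[0x15]=0x2e, mem[0x25]=0xfe

MEM[0x20,0x15,0x25] = 36 2e fe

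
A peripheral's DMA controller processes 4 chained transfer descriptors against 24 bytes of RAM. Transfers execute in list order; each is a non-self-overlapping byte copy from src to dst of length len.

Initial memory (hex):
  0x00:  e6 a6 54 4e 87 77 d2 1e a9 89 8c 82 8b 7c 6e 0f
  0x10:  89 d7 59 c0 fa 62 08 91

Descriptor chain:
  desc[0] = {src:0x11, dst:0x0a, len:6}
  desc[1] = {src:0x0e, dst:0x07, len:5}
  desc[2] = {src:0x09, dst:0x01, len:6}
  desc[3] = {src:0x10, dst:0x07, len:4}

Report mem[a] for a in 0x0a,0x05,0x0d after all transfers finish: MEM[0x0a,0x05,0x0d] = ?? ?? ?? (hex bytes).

MEM[0x0a,0x05,0x0d] = c0 fa fa

[0] 0x11->0x0a len=6 : d7 59 c0 fa 62 08
[1] 0x0e->0x07 len=5 : 62 08 89 d7 59
[2] 0x09->0x01 len=6 : 89 d7 59 c0 fa 62
[3] 0x10->0x07 len=4 : 89 d7 59 c0
query mem[0x0a]=0xc0, mem[0x05]=0xfa, mem[0x0d]=0xfa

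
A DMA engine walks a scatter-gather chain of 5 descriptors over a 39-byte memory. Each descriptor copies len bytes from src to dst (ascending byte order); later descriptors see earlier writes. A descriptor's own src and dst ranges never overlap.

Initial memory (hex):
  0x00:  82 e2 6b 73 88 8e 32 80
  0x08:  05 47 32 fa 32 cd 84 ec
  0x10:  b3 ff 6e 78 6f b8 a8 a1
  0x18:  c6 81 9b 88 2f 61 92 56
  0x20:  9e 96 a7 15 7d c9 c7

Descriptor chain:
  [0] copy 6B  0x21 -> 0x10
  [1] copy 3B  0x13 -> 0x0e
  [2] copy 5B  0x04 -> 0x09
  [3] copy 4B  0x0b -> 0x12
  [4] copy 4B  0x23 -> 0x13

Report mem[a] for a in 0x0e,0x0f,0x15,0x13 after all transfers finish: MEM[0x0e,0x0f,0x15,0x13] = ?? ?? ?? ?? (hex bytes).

MEM[0x0e,0x0f,0x15,0x13] = 7d c9 c9 15

D0: mem[0x10..0x15] <- [96 a7 15 7d c9 c7]
D1: mem[0x0e..0x10] <- [7d c9 c7]
D2: mem[0x09..0x0d] <- [88 8e 32 80 05]
D3: mem[0x12..0x15] <- [32 80 05 7d]
D4: mem[0x13..0x16] <- [15 7d c9 c7]
query mem[0x0e]=0x7d, mem[0x0f]=0xc9, mem[0x15]=0xc9, mem[0x13]=0x15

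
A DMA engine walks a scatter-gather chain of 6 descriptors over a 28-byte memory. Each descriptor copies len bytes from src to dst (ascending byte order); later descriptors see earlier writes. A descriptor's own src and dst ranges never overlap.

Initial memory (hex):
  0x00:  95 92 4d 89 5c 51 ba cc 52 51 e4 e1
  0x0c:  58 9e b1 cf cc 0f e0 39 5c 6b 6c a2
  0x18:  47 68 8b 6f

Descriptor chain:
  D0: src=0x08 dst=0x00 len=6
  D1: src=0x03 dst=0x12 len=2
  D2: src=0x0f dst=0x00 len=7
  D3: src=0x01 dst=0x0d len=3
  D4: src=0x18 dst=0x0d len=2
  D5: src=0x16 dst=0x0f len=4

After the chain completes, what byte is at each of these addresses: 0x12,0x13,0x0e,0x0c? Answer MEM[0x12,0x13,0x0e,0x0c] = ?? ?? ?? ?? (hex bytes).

MEM[0x12,0x13,0x0e,0x0c] = 68 58 68 58

[0] 0x08->0x00 len=6 : 52 51 e4 e1 58 9e
[1] 0x03->0x12 len=2 : e1 58
[2] 0x0f->0x00 len=7 : cf cc 0f e1 58 5c 6b
[3] 0x01->0x0d len=3 : cc 0f e1
[4] 0x18->0x0d len=2 : 47 68
[5] 0x16->0x0f len=4 : 6c a2 47 68
query mem[0x12]=0x68, mem[0x13]=0x58, mem[0x0e]=0x68, mem[0x0c]=0x58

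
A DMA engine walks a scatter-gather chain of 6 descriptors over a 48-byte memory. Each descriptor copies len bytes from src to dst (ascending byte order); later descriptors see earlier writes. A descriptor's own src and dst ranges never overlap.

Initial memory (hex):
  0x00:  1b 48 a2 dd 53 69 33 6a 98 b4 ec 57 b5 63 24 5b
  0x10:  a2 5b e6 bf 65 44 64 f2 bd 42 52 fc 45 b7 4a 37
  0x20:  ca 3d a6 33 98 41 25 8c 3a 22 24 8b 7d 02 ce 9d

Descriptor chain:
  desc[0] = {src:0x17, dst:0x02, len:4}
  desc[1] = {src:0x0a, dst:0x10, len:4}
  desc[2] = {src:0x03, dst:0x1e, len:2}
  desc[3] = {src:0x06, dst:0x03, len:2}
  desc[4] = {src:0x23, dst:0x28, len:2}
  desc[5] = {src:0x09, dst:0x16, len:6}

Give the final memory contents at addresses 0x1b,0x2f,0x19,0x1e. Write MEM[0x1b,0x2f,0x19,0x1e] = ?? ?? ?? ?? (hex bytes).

MEM[0x1b,0x2f,0x19,0x1e] = 24 9d b5 bd

D0: mem[0x02..0x05] <- [f2 bd 42 52]
D1: mem[0x10..0x13] <- [ec 57 b5 63]
D2: mem[0x1e..0x1f] <- [bd 42]
D3: mem[0x03..0x04] <- [33 6a]
D4: mem[0x28..0x29] <- [33 98]
D5: mem[0x16..0x1b] <- [b4 ec 57 b5 63 24]
query mem[0x1b]=0x24, mem[0x2f]=0x9d, mem[0x19]=0xb5, mem[0x1e]=0xbd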